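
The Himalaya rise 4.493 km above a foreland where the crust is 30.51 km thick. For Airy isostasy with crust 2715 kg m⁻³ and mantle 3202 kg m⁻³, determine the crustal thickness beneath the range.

Root depth r = h ρ_c / (ρ_m − ρ_c) = 4.493 km × 2715 / 487 = 25.05 km.
Total thickness = T + h + r = 30.51 km + 4.493 km + 25.05 km = 60.1 km.

60.1 km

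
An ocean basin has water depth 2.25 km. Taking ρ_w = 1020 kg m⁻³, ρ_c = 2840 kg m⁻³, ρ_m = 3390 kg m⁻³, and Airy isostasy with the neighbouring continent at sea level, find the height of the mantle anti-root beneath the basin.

7.45 km

Equating mass per unit area of the two columns: replacing crust with seawater at the top is compensated by replacing crust with mantle at the base: d (ρ_c − ρ_w) = a (ρ_m − ρ_c).
a = d (ρ_c − ρ_w)/(ρ_m − ρ_c) = 2.25 km × 1820/550 = 7.45 km.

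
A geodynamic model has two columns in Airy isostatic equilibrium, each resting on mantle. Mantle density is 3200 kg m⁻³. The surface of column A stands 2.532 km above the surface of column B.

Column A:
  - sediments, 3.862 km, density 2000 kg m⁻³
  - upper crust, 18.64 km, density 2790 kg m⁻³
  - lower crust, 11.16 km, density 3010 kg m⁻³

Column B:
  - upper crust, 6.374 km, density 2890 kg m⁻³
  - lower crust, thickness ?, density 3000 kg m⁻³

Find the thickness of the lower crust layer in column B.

21.6 km

Take the compensation level at the base of the deeper column (depth z_c below the surface of column A) and equate Σ ρ_i t_i down to z_c; mantle fills any gap and the z_c terms cancel.
Column A: 3.862×2000 + 18.64×2790 + 11.16×3010 + (z_c − 33.662)×3200
Column B: 2.532×0 + 6.374×2890 + x×3000 + (z_c − 2.532 − 6.374 − x)×3200
The z_c×3200 term appears on both sides and cancels. Collect the known terms of each column as K = Σ(ρt)_known − 3200 × (depth of known layers): K_A = 93321.2 − 3200×33.662 = −14397.2; K_B = 18420.86 − 3200×(2.532 + 6.374) = −10078.34.
Balance: K_A = K_B − x×(3200 − 3000), so x = (K_B − K_A)/(3200 − 3000) = 4318.86/200 = 21.6 km.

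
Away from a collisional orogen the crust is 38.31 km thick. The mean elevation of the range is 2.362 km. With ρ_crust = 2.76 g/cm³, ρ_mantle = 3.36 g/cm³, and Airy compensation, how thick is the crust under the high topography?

51.5 km

Root depth r = h ρ_c / (ρ_m − ρ_c) = 2.362 km × 2.76 / 0.6 = 10.87 km.
Total thickness = T + h + r = 38.31 km + 2.362 km + 10.87 km = 51.5 km.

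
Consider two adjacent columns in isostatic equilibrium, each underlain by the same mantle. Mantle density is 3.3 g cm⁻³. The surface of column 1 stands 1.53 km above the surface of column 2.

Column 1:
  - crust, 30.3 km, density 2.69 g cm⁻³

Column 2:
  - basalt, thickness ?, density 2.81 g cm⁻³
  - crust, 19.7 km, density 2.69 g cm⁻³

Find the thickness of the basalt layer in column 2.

2.89 km

Take the compensation level at the base of the deeper column (depth z_c below the surface of column 1) and equate Σ ρ_i t_i down to z_c; mantle fills any gap and the z_c terms cancel.
Column 1: 30.3×2.69 + (z_c − 30.3)×3.3
Column 2: 1.53×0 + x×2.81 + 19.7×2.69 + (z_c − 1.53 − 19.7 − x)×3.3
The z_c×3.3 term appears on both sides and cancels. Collect the known terms of each column as K = Σ(ρt)_known − 3.3 × (depth of known layers): K_1 = 81.507 − 3.3×30.3 = −18.483; K_2 = 52.993 − 3.3×(1.53 + 19.7) = −17.066.
Balance: K_1 = K_2 − x×(3.3 − 2.81), so x = (K_2 − K_1)/(3.3 − 2.81) = 1.417/0.49 = 2.89 km.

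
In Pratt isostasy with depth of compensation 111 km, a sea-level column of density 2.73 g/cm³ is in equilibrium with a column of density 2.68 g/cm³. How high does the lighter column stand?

ρ_ref D = ρ (D + h) → h = D (ρ_ref − ρ)/ρ.
h = 111 km × (2.73 − 2.68)/2.68 = 2.07 km.

2.07 km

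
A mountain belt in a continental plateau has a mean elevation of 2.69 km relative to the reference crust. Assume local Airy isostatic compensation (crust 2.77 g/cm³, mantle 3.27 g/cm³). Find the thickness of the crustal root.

Balancing pressure at the compensation depth: the weight of the topography is balanced by the buoyancy of the root, ρ_c h = (ρ_m − ρ_c) r.
r = h · ρ_c / (ρ_m − ρ_c) = 2.69 km × 2.77 / (3.27 − 2.77) = 14.9 km.

14.9 km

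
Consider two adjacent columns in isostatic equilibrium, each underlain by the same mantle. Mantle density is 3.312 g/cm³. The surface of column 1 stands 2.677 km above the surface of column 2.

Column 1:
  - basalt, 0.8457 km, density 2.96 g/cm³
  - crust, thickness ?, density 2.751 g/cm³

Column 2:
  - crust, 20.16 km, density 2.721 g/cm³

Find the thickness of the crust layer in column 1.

36.5 km

Take the compensation level at the base of the deeper column (depth z_c below the surface of column 1) and equate Σ ρ_i t_i down to z_c; mantle fills any gap and the z_c terms cancel.
Column 1: 0.8457×2.96 + x×2.751 + (z_c − 0.8457 − x)×3.312
Column 2: 2.677×0 + 20.16×2.721 + (z_c − 2.677 − 20.16)×3.312
The z_c×3.312 term appears on both sides and cancels. Collect the known terms of each column as K = Σ(ρt)_known − 3.312 × (depth of known layers): K_1 = 2.503272 − 3.312×0.8457 = −0.2976864; K_2 = 54.85536 − 3.312×(2.677 + 20.16) = −20.780784.
Balance: K_1 − x×(3.312 − 2.751) = K_2, so x = (K_1 − K_2)/(3.312 − 2.751) = 20.4831/0.561 = 36.5 km.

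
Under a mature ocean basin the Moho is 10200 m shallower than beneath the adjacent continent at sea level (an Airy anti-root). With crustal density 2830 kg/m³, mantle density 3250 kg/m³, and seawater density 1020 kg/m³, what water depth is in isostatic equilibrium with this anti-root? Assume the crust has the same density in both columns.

2370 m

Replacing a thickness d of crust by seawater at the top must be balanced by replacing crust with mantle at the base: d (ρ_c − ρ_w) = a (ρ_m − ρ_c).
d = a (ρ_m − ρ_c)/(ρ_c − ρ_w) = 10200 m × 420/1810 = 2370 m.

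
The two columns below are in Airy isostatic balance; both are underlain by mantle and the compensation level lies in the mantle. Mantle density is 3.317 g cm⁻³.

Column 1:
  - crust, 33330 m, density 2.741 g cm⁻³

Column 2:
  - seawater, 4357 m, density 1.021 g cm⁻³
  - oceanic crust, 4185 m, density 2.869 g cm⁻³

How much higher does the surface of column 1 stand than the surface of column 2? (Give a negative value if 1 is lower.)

For any compensation level in the mantle, the mantle terms cancel and isostasy reduces to e = (Σt_1 − Σt_2) − (Σ(ρt)_1 − Σ(ρt)_2) / ρ_m.
Σt_1 = 33330 m; Σt_2 = 8542 m; Σ(ρt)_1 = 91357.53; Σ(ρt)_2 = 16455.262 (in m·g cm⁻³).
e = (33330 − 8542) − (91357.53 − 16455.262) / 3.317 = 2210 m.

2210 m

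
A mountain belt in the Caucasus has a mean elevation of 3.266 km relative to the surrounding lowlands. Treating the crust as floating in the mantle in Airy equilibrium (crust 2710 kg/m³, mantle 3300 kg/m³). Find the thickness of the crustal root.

Balancing pressure at the compensation depth: the weight of the topography is balanced by the buoyancy of the root, ρ_c h = (ρ_m − ρ_c) r.
r = h · ρ_c / (ρ_m − ρ_c) = 3.266 km × 2710 / (3300 − 2710) = 15 km.

15 km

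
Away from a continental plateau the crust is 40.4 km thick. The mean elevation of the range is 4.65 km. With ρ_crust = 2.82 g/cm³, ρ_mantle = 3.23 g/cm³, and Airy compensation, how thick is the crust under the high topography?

77 km

Root depth r = h ρ_c / (ρ_m − ρ_c) = 4.65 km × 2.82 / 0.41 = 31.98 km.
Total thickness = T + h + r = 40.4 km + 4.65 km + 31.98 km = 77 km.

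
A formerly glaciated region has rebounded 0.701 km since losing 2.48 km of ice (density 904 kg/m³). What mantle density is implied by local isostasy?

ρ_m = ρ_ice t / u = 904 × 2.48 km/0.701 km = 3200 kg/m³.

3200 kg/m³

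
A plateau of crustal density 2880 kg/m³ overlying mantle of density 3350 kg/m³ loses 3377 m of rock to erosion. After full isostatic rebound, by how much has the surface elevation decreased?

474 m

Rebound u = e ρ_c/ρ_m = 3377 m × 2880/3350 = 2903 m.
Net surface drop = e − u = 3377 m − 2903 m = e (ρ_m − ρ_c)/ρ_m = 474 m.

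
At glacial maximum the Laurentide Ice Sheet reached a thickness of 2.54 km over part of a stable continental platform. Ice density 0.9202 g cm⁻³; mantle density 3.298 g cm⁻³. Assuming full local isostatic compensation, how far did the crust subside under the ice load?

Isostatic balance requires: the ice load ρ_ice t is balanced by mantle displaced below, ρ_m s.
s = t ρ_ice / ρ_m = 2.54 km × 0.9202/3.298 = 0.709 km.

0.709 km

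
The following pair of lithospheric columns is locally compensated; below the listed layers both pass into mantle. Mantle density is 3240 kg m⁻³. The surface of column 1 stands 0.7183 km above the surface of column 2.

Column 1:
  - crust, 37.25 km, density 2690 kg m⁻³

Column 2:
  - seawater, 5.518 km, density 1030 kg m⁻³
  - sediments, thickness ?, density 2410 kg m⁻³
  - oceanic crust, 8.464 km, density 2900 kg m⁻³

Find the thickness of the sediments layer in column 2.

3.72 km

Take the compensation level at the base of the deeper column (depth z_c below the surface of column 1) and equate Σ ρ_i t_i down to z_c; mantle fills any gap and the z_c terms cancel.
Column 1: 37.25×2690 + (z_c − 37.25)×3240
Column 2: 0.7183×0 + 5.518×1030 + x×2410 + 8.464×2900 + (z_c − 0.7183 − 13.982 − x)×3240
The z_c×3240 term appears on both sides and cancels. Collect the known terms of each column as K = Σ(ρt)_known − 3240 × (depth of known layers): K_1 = 100202.5 − 3240×37.25 = −20487.5; K_2 = 30229.14 − 3240×(0.7183 + 13.982) = −17399.832.
Balance: K_1 = K_2 − x×(3240 − 2410), so x = (K_2 − K_1)/(3240 − 2410) = 3087.67/830 = 3.72 km.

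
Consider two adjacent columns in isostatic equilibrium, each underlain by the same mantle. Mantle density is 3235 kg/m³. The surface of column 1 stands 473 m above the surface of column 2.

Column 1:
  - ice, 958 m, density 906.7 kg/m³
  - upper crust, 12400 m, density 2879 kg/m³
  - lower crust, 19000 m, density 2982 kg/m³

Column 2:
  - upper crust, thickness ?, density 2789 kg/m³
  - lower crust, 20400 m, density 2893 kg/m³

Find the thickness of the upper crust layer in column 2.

6600 m

Take the compensation level at the base of the deeper column (depth z_c below the surface of column 1) and equate Σ ρ_i t_i down to z_c; mantle fills any gap and the z_c terms cancel.
Column 1: 958×906.7 + 12400×2879 + 19000×2982 + (z_c − 32358)×3235
Column 2: 473×0 + x×2789 + 20400×2893 + (z_c − 473 − 20400 − x)×3235
The z_c×3235 term appears on both sides and cancels. Collect the known terms of each column as K = Σ(ρt)_known − 3235 × (depth of known layers): K_1 = 93226218.6 − 3235×32358 = −11451911.4; K_2 = 59017200 − 3235×(473 + 20400) = −8506955.
Balance: K_1 = K_2 − x×(3235 − 2789), so x = (K_2 − K_1)/(3235 − 2789) = 2944960/446 = 6600 m.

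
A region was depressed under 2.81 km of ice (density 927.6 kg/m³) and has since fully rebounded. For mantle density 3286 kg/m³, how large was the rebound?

Removing the load lets mantle flow back in; uplift u satisfies ρ_ice t = ρ_m u.
u = t ρ_ice/ρ_m = 2.81 km × 927.6/3286 = 0.793 km.

0.793 km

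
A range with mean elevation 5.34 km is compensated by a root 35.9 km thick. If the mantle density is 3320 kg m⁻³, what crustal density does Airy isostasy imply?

2890 kg m⁻³

ρ_c h = (ρ_m − ρ_c) r → ρ_c (h + r) = ρ_m r → ρ_c = ρ_m r / (h + r).
ρ_c = 3320 × 35.9 km / (5.34 km + 35.9 km) = 2890 kg m⁻³.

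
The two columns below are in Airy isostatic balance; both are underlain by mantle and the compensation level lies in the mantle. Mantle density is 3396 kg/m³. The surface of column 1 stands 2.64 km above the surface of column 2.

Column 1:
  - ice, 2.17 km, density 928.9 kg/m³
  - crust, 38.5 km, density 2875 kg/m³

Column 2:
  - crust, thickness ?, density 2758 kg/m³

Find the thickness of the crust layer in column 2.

Take the compensation level at the base of the deeper column (depth z_c below the surface of column 1) and equate Σ ρ_i t_i down to z_c; mantle fills any gap and the z_c terms cancel.
Column 1: 2.17×928.9 + 38.5×2875 + (z_c − 40.67)×3396
Column 2: 2.64×0 + x×2758 + (z_c − 2.64 − 0 − x)×3396
The z_c×3396 term appears on both sides and cancels. Collect the known terms of each column as K = Σ(ρt)_known − 3396 × (depth of known layers): K_1 = 112703.213 − 3396×40.67 = −25412.107; K_2 = 0 − 3396×(2.64 + 0) = −8965.44.
Balance: K_1 = K_2 − x×(3396 − 2758), so x = (K_2 − K_1)/(3396 − 2758) = 16446.7/638 = 25.8 km.

25.8 km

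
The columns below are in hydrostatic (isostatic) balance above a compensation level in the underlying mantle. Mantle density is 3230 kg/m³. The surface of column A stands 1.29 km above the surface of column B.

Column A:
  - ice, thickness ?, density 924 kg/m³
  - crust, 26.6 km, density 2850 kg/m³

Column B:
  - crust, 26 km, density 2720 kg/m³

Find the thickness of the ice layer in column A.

3.17 km

Take the compensation level at the base of the deeper column (depth z_c below the surface of column A) and equate Σ ρ_i t_i down to z_c; mantle fills any gap and the z_c terms cancel.
Column A: x×924 + 26.6×2850 + (z_c − 26.6 − x)×3230
Column B: 1.29×0 + 26×2720 + (z_c − 1.29 − 26)×3230
The z_c×3230 term appears on both sides and cancels. Collect the known terms of each column as K = Σ(ρt)_known − 3230 × (depth of known layers): K_A = 75810 − 3230×26.6 = −10108; K_B = 70720 − 3230×(1.29 + 26) = −17426.7.
Balance: K_A − x×(3230 − 924) = K_B, so x = (K_A − K_B)/(3230 − 924) = 7318.7/2306 = 3.17 km.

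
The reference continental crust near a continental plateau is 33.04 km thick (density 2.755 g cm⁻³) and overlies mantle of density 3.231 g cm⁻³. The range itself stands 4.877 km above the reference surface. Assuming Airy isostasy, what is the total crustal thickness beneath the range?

66.1 km

Root depth r = h ρ_c / (ρ_m − ρ_c) = 4.877 km × 2.755 / 0.476 = 28.23 km.
Total thickness = T + h + r = 33.04 km + 4.877 km + 28.23 km = 66.1 km.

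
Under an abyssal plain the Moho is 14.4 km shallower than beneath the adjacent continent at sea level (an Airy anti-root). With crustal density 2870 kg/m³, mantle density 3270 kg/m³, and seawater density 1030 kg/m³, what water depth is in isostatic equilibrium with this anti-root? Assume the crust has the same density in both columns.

3.13 km

Replacing a thickness d of crust by seawater at the top must be balanced by replacing crust with mantle at the base: d (ρ_c − ρ_w) = a (ρ_m − ρ_c).
d = a (ρ_m − ρ_c)/(ρ_c − ρ_w) = 14.4 km × 400/1840 = 3.13 km.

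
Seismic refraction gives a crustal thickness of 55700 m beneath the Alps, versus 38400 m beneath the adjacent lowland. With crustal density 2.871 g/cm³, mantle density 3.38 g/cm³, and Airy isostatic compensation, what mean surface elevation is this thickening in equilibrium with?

2610 m

Excess crust Δ = 55700 m − 38400 m = 17300 m, split between elevation h and root r with h + r = Δ.
Airy balance ρ_c h = (ρ_m − ρ_c) r gives r = h ρ_c/(ρ_m − ρ_c), so h (1 + ρ_c/(ρ_m − ρ_c)) = Δ, i.e. h = Δ (ρ_m − ρ_c)/ρ_m.
h = 17300 m × 0.509/3.38 = 2610 m.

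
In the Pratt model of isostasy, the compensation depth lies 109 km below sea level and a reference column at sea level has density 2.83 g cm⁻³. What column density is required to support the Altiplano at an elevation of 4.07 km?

2.73 g cm⁻³

Pratt balance: ρ_ref D = ρ (D + h).
ρ = ρ_ref D/(D + h) = 2.83 × 109 km/(109 km + 4.07 km) = 2.73 g cm⁻³.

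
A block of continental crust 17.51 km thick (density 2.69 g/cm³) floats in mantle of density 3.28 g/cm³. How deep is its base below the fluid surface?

Draft d = t ρ_obj/ρ_fluid = 17.51 km × 2.69/3.28 = 14.4 km.

14.4 km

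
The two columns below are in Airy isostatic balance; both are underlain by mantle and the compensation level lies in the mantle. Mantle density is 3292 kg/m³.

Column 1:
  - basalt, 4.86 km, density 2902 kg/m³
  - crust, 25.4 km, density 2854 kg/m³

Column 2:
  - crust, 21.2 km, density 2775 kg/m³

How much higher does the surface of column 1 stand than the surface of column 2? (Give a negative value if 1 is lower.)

0.626 km

For any compensation level in the mantle, the mantle terms cancel and isostasy reduces to e = (Σt_1 − Σt_2) − (Σ(ρt)_1 − Σ(ρt)_2) / ρ_m.
Σt_1 = 30.26 km; Σt_2 = 21.2 km; Σ(ρt)_1 = 86595.32; Σ(ρt)_2 = 58830 (in km·kg/m³).
e = (30.26 − 21.2) − (86595.32 − 58830) / 3292 = 0.626 km.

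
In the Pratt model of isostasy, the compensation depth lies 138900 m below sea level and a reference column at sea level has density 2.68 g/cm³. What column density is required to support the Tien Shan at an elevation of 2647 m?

2.63 g/cm³

Pratt balance: ρ_ref D = ρ (D + h).
ρ = ρ_ref D/(D + h) = 2.68 × 138900 m/(138900 m + 2647 m) = 2.63 g/cm³.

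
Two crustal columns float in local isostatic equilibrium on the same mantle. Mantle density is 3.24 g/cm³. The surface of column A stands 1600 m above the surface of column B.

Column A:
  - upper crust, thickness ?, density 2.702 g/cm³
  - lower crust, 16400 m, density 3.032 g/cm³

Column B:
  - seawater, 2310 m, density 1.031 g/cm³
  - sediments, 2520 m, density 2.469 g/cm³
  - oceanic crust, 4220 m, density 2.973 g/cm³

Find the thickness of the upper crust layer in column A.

18500 m

Take the compensation level at the base of the deeper column (depth z_c below the surface of column A) and equate Σ ρ_i t_i down to z_c; mantle fills any gap and the z_c terms cancel.
Column A: x×2.702 + 16400×3.032 + (z_c − 16400 − x)×3.24
Column B: 1600×0 + 2310×1.031 + 2520×2.469 + 4220×2.973 + (z_c − 1600 − 9050)×3.24
The z_c×3.24 term appears on both sides and cancels. Collect the known terms of each column as K = Σ(ρt)_known − 3.24 × (depth of known layers): K_A = 49724.8 − 3.24×16400 = −3411.2; K_B = 21149.55 − 3.24×(1600 + 9050) = −13356.45.
Balance: K_A − x×(3.24 − 2.702) = K_B, so x = (K_A − K_B)/(3.24 − 2.702) = 9945.25/0.538 = 18500 m.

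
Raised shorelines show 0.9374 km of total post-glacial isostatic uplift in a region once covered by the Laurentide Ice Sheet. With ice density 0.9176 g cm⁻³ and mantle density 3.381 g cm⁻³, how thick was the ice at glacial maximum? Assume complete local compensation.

u = t ρ_ice/ρ_m → t = u ρ_m/ρ_ice = 0.9374 km × 3.381/0.9176 = 3.45 km.

3.45 km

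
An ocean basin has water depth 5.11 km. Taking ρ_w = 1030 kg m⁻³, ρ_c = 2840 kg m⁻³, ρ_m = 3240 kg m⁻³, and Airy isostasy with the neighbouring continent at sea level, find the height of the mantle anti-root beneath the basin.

By Archimedes' principle applied to the lithosphere: replacing crust with seawater at the top is compensated by replacing crust with mantle at the base: d (ρ_c − ρ_w) = a (ρ_m − ρ_c).
a = d (ρ_c − ρ_w)/(ρ_m − ρ_c) = 5.11 km × 1810/400 = 23.1 km.

23.1 km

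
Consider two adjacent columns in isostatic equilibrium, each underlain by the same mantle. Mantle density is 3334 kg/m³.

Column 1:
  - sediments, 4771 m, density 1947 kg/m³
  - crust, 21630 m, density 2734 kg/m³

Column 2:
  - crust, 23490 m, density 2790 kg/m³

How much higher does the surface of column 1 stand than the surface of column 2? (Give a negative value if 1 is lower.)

For any compensation level in the mantle, the mantle terms cancel and isostasy reduces to e = (Σt_1 − Σt_2) − (Σ(ρt)_1 − Σ(ρt)_2) / ρ_m.
Σt_1 = 26401 m; Σt_2 = 23490 m; Σ(ρt)_1 = 68425557; Σ(ρt)_2 = 65537100 (in m·kg/m³).
e = (26401 − 23490) − (68425557 − 65537100) / 3334 = 2040 m.

2040 m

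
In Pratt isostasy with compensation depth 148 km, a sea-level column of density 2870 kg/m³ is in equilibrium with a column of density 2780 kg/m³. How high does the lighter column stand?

ρ_ref D = ρ (D + h) → h = D (ρ_ref − ρ)/ρ.
h = 148 km × (2870 − 2780)/2780 = 4.79 km.

4.79 km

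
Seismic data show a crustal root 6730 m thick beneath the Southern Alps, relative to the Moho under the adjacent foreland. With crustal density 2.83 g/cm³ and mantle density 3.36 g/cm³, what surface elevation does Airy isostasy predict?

1260 m

In Airy isostatic equilibrium: ρ_c h = (ρ_m − ρ_c) r.
h = r (ρ_m − ρ_c) / ρ_c = 6730 m × (3.36 − 2.83) / 2.83 = 1260 m.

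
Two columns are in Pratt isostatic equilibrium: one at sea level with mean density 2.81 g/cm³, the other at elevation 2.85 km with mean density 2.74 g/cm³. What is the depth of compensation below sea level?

112 km

ρ_ref D = ρ (D + h) → D (ρ_ref − ρ) = ρ h.
D = ρ h/(ρ_ref − ρ) = 2.74 × 2.85 km/(2.81 − 2.74) = 112 km.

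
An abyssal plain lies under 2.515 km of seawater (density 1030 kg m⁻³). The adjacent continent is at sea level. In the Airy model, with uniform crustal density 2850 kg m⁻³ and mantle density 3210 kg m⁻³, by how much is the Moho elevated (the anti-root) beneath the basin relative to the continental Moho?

12.7 km

In Airy isostatic equilibrium: replacing crust with seawater at the top is compensated by replacing crust with mantle at the base: d (ρ_c − ρ_w) = a (ρ_m − ρ_c).
a = d (ρ_c − ρ_w)/(ρ_m − ρ_c) = 2.515 km × 1820/360 = 12.7 km.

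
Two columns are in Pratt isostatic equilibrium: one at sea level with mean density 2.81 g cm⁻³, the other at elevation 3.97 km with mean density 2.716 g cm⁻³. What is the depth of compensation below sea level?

ρ_ref D = ρ (D + h) → D (ρ_ref − ρ) = ρ h.
D = ρ h/(ρ_ref − ρ) = 2.716 × 3.97 km/(2.81 − 2.716) = 115 km.

115 km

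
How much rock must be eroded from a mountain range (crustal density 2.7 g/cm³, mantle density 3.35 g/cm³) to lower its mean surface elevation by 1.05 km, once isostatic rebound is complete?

5.41 km

Net drop Δ = e − u = e − e ρ_c/ρ_m = e (ρ_m − ρ_c)/ρ_m.
e = Δ ρ_m/(ρ_m − ρ_c) = 1.05 km × 3.35/0.65 = 5.41 km.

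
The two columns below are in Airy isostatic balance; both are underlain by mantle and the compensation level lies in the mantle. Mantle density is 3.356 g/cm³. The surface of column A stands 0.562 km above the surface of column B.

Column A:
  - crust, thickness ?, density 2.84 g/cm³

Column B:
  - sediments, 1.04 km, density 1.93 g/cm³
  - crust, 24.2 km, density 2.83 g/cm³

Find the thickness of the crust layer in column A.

31.2 km

Take the compensation level at the base of the deeper column (depth z_c below the surface of column A) and equate Σ ρ_i t_i down to z_c; mantle fills any gap and the z_c terms cancel.
Column A: x×2.84 + (z_c − 0 − x)×3.356
Column B: 0.562×0 + 1.04×1.93 + 24.2×2.83 + (z_c − 0.562 − 25.24)×3.356
The z_c×3.356 term appears on both sides and cancels. Collect the known terms of each column as K = Σ(ρt)_known − 3.356 × (depth of known layers): K_A = 0 − 3.356×0 = 0; K_B = 70.4932 − 3.356×(0.562 + 25.24) = −16.098312.
Balance: K_A − x×(3.356 − 2.84) = K_B, so x = (K_A − K_B)/(3.356 − 2.84) = 16.0983/0.516 = 31.2 km.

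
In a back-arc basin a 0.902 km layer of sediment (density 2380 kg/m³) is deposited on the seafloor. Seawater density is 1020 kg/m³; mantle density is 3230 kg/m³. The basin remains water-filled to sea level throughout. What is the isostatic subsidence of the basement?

0.555 km

Submarine loading: the sediment displaces seawater, and the subsidence is in turn flooded, so s (ρ_m − ρ_w) = t (ρ_sed − ρ_w).
s = 0.902 km × (2380 − 1020) / (3230 − 1020) = 0.555 km.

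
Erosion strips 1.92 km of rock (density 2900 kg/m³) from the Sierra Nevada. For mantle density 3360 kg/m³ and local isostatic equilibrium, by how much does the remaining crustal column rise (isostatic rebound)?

Unloading: uplift u = e ρ_c/ρ_m = 1.92 km × 2900/3360 = 1.66 km.

1.66 km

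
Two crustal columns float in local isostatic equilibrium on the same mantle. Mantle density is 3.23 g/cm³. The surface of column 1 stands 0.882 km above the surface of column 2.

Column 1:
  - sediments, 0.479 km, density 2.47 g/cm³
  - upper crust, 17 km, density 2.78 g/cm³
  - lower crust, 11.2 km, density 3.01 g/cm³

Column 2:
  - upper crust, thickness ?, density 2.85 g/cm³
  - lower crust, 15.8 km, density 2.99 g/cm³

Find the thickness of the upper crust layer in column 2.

Take the compensation level at the base of the deeper column (depth z_c below the surface of column 1) and equate Σ ρ_i t_i down to z_c; mantle fills any gap and the z_c terms cancel.
Column 1: 0.479×2.47 + 17×2.78 + 11.2×3.01 + (z_c − 28.679)×3.23
Column 2: 0.882×0 + x×2.85 + 15.8×2.99 + (z_c − 0.882 − 15.8 − x)×3.23
The z_c×3.23 term appears on both sides and cancels. Collect the known terms of each column as K = Σ(ρt)_known − 3.23 × (depth of known layers): K_1 = 82.15513 − 3.23×28.679 = −10.47804; K_2 = 47.242 − 3.23×(0.882 + 15.8) = −6.64086.
Balance: K_1 = K_2 − x×(3.23 − 2.85), so x = (K_2 − K_1)/(3.23 − 2.85) = 3.83718/0.38 = 10.1 km.

10.1 km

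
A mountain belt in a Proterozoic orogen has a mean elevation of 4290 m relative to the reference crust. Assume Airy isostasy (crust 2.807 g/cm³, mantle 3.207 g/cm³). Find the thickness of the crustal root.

By Archimedes' principle applied to the lithosphere: the weight of the topography is balanced by the buoyancy of the root, ρ_c h = (ρ_m − ρ_c) r.
r = h · ρ_c / (ρ_m − ρ_c) = 4290 m × 2.807 / (3.207 − 2.807) = 30100 m.

30100 m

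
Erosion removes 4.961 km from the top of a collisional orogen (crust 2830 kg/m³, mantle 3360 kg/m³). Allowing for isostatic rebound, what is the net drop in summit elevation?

0.783 km

Rebound u = e ρ_c/ρ_m = 4.961 km × 2830/3360 = 4.178 km.
Net surface drop = e − u = 4.961 km − 4.178 km = e (ρ_m − ρ_c)/ρ_m = 0.783 km.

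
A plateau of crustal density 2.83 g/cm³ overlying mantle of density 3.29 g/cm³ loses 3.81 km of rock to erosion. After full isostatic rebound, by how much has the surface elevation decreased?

Rebound u = e ρ_c/ρ_m = 3.81 km × 2.83/3.29 = 3.277 km.
Net surface drop = e − u = 3.81 km − 3.277 km = e (ρ_m − ρ_c)/ρ_m = 0.533 km.

0.533 km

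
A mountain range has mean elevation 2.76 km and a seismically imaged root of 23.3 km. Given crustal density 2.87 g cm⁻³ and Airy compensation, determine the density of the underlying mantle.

Airy balance: ρ_c h = (ρ_m − ρ_c) r → ρ_m = ρ_c (1 + h/r).
ρ_m = 2.87 × (1 + 2.76 km/23.3 km) = 3.21 g cm⁻³.

3.21 g cm⁻³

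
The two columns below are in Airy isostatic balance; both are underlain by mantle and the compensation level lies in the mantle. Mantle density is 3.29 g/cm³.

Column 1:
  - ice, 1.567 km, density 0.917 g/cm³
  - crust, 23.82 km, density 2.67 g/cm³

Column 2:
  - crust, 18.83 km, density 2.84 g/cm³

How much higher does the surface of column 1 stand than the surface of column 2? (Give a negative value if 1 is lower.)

3.04 km

For any compensation level in the mantle, the mantle terms cancel and isostasy reduces to e = (Σt_1 − Σt_2) − (Σ(ρt)_1 − Σ(ρt)_2) / ρ_m.
Σt_1 = 25.387 km; Σt_2 = 18.83 km; Σ(ρt)_1 = 65.036339; Σ(ρt)_2 = 53.4772 (in km·g/cm³).
e = (25.387 − 18.83) − (65.036339 − 53.4772) / 3.29 = 3.04 km.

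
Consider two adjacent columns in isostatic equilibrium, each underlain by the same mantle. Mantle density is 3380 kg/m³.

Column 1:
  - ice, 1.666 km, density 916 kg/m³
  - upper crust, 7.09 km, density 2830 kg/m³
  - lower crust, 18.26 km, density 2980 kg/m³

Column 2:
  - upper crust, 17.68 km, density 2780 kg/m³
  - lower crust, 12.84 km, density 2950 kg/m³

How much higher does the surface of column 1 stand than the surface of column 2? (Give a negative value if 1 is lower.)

For any compensation level in the mantle, the mantle terms cancel and isostasy reduces to e = (Σt_1 − Σt_2) − (Σ(ρt)_1 − Σ(ρt)_2) / ρ_m.
Σt_1 = 27.016 km; Σt_2 = 30.52 km; Σ(ρt)_1 = 76005.556; Σ(ρt)_2 = 87028.4 (in km·kg/m³).
e = (27.016 − 30.52) − (76005.556 − 87028.4) / 3380 = −0.243 km.

−0.243 km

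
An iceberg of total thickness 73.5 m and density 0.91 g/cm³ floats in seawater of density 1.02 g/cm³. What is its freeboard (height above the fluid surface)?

7.93 m

Floating equilibrium: submerged depth d = t ρ_obj/ρ_fluid = 73.5 m × 0.91/1.02 = 65.57 m.
Freeboard = t − d = 73.5 m − 65.57 m = 7.93 m.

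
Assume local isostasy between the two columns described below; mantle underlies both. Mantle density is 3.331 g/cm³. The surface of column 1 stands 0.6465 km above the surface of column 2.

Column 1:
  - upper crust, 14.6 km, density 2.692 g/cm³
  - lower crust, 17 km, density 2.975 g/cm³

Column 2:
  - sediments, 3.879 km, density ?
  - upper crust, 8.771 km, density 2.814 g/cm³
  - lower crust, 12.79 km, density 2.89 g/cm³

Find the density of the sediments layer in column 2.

Take the compensation level at the base of the deeper column (depth z_c below the surface of column 1) and equate Σ ρ_i t_i down to z_c; mantle fills any gap and the z_c terms cancel.
Column 1: 14.6×2.692 + 17×2.975 + (z_c − 31.6)×3.331
Column 2: 0.6465×0 + 3.879×ρ + 8.771×2.814 + 12.79×2.89 + (z_c − 0.6465 − 25.44)×3.331
The z_c×3.331 term appears on both sides and cancels. Collect the known terms of each column as K = Σ(ρt)_known − 3.331 × (depth of known layers): K_1 = 89.8782 − 3.331×31.6 = −15.3814; K_2 = 61.644694 − 3.331×(0.6465 + 25.44) = −25.2494375.
Balance: K_1 = K_2 + 3.879×ρ, so ρ = (K_1 − K_2)/3.879 = 9.86804/3.879 = 2.54 g/cm³.

2.54 g/cm³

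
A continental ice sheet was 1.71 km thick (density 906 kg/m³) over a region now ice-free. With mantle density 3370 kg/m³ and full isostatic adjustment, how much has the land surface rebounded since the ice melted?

0.46 km

Removing the load lets mantle flow back in; uplift u satisfies ρ_ice t = ρ_m u.
u = t ρ_ice/ρ_m = 1.71 km × 906/3370 = 0.46 km.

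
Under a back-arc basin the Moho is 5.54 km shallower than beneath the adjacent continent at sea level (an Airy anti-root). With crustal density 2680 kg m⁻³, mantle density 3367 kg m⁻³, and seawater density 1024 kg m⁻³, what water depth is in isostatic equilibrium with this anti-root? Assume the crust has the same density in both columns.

2.3 km

Replacing a thickness d of crust by seawater at the top must be balanced by replacing crust with mantle at the base: d (ρ_c − ρ_w) = a (ρ_m − ρ_c).
d = a (ρ_m − ρ_c)/(ρ_c − ρ_w) = 5.54 km × 687/1656 = 2.3 km.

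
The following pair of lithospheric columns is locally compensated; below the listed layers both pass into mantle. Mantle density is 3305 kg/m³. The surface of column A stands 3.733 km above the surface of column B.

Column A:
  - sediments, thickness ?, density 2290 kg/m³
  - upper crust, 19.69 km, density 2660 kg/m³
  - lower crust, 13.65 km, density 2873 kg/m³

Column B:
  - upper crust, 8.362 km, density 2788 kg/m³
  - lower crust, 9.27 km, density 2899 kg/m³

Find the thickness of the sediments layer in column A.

Take the compensation level at the base of the deeper column (depth z_c below the surface of column A) and equate Σ ρ_i t_i down to z_c; mantle fills any gap and the z_c terms cancel.
Column A: x×2290 + 19.69×2660 + 13.65×2873 + (z_c − 33.34 − x)×3305
Column B: 3.733×0 + 8.362×2788 + 9.27×2899 + (z_c − 3.733 − 17.632)×3305
The z_c×3305 term appears on both sides and cancels. Collect the known terms of each column as K = Σ(ρt)_known − 3305 × (depth of known layers): K_A = 91591.85 − 3305×33.34 = −18596.85; K_B = 50186.986 − 3305×(3.733 + 17.632) = −20424.339.
Balance: K_A − x×(3305 − 2290) = K_B, so x = (K_A − K_B)/(3305 − 2290) = 1827.49/1015 = 1.8 km.

1.8 km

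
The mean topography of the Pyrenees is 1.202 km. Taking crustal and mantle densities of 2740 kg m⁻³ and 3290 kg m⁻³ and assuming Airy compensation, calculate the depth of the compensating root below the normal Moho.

Isostatic balance requires: the weight of the topography is balanced by the buoyancy of the root, ρ_c h = (ρ_m − ρ_c) r.
r = h · ρ_c / (ρ_m − ρ_c) = 1.202 km × 2740 / (3290 − 2740) = 5.99 km.

5.99 km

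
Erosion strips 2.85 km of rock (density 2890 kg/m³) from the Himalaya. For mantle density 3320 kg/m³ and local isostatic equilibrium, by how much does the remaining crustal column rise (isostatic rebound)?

2.48 km

Unloading: uplift u = e ρ_c/ρ_m = 2.85 km × 2890/3320 = 2.48 km.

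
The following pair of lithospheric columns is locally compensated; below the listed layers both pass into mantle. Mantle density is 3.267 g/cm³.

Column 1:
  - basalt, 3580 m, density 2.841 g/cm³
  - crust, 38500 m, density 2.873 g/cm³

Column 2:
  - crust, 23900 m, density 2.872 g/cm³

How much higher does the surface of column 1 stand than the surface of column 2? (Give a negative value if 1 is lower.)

For any compensation level in the mantle, the mantle terms cancel and isostasy reduces to e = (Σt_1 − Σt_2) − (Σ(ρt)_1 − Σ(ρt)_2) / ρ_m.
Σt_1 = 42080 m; Σt_2 = 23900 m; Σ(ρt)_1 = 120781.28; Σ(ρt)_2 = 68640.8 (in m·g/cm³).
e = (42080 − 23900) − (120781.28 − 68640.8) / 3.267 = 2220 m.

2220 m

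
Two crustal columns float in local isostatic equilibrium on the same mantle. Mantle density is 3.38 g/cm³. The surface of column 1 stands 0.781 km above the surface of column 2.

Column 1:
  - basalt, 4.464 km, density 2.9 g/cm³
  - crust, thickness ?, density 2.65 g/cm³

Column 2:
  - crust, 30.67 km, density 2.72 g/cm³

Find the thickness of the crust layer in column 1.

28.4 km

Take the compensation level at the base of the deeper column (depth z_c below the surface of column 1) and equate Σ ρ_i t_i down to z_c; mantle fills any gap and the z_c terms cancel.
Column 1: 4.464×2.9 + x×2.65 + (z_c − 4.464 − x)×3.38
Column 2: 0.781×0 + 30.67×2.72 + (z_c − 0.781 − 30.67)×3.38
The z_c×3.38 term appears on both sides and cancels. Collect the known terms of each column as K = Σ(ρt)_known − 3.38 × (depth of known layers): K_1 = 12.9456 − 3.38×4.464 = −2.14272; K_2 = 83.4224 − 3.38×(0.781 + 30.67) = −22.88198.
Balance: K_1 − x×(3.38 − 2.65) = K_2, so x = (K_1 − K_2)/(3.38 − 2.65) = 20.7393/0.73 = 28.4 km.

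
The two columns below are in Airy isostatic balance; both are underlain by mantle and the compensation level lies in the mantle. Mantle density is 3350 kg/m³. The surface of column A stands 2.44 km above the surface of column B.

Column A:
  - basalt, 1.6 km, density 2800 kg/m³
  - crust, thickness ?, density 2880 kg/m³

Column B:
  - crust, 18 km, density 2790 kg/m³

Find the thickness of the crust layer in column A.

Take the compensation level at the base of the deeper column (depth z_c below the surface of column A) and equate Σ ρ_i t_i down to z_c; mantle fills any gap and the z_c terms cancel.
Column A: 1.6×2800 + x×2880 + (z_c − 1.6 − x)×3350
Column B: 2.44×0 + 18×2790 + (z_c − 2.44 − 18)×3350
The z_c×3350 term appears on both sides and cancels. Collect the known terms of each column as K = Σ(ρt)_known − 3350 × (depth of known layers): K_A = 4480 − 3350×1.6 = −880; K_B = 50220 − 3350×(2.44 + 18) = −18254.
Balance: K_A − x×(3350 − 2880) = K_B, so x = (K_A − K_B)/(3350 − 2880) = 17374/470 = 37 km.

37 km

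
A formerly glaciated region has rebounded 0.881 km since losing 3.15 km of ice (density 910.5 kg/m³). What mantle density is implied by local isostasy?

3260 kg/m³

ρ_m = ρ_ice t / u = 910.5 × 3.15 km/0.881 km = 3260 kg/m³.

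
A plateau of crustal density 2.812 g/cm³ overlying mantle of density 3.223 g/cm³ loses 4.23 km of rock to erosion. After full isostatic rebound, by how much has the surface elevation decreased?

0.539 km

Rebound u = e ρ_c/ρ_m = 4.23 km × 2.812/3.223 = 3.691 km.
Net surface drop = e − u = 4.23 km − 3.691 km = e (ρ_m − ρ_c)/ρ_m = 0.539 km.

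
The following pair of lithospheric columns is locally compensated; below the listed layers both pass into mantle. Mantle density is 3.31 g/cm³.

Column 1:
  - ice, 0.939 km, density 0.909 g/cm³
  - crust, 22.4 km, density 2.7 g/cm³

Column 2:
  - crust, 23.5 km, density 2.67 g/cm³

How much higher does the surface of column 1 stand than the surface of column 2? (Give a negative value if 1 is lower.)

For any compensation level in the mantle, the mantle terms cancel and isostasy reduces to e = (Σt_1 − Σt_2) − (Σ(ρt)_1 − Σ(ρt)_2) / ρ_m.
Σt_1 = 23.339 km; Σt_2 = 23.5 km; Σ(ρt)_1 = 61.333551; Σ(ρt)_2 = 62.745 (in km·g/cm³).
e = (23.339 − 23.5) − (61.333551 − 62.745) / 3.31 = 0.265 km.

0.265 km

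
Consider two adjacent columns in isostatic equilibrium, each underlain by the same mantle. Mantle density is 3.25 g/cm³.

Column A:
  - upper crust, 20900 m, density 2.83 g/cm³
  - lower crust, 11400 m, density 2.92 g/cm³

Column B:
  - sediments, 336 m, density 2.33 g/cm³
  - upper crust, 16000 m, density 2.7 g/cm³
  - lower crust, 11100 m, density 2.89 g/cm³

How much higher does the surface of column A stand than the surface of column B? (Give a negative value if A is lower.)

For any compensation level in the mantle, the mantle terms cancel and isostasy reduces to e = (Σt_A − Σt_B) − (Σ(ρt)_A − Σ(ρt)_B) / ρ_m.
Σt_A = 32300 m; Σt_B = 27436 m; Σ(ρt)_A = 92435; Σ(ρt)_B = 76061.88 (in m·g/cm³).
e = (32300 − 27436) − (92435 − 76061.88) / 3.25 = −174 m.

−174 m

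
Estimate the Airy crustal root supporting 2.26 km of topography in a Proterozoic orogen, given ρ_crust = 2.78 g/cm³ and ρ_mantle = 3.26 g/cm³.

13.1 km

For local isostatic compensation: the weight of the topography is balanced by the buoyancy of the root, ρ_c h = (ρ_m − ρ_c) r.
r = h · ρ_c / (ρ_m − ρ_c) = 2.26 km × 2.78 / (3.26 − 2.78) = 13.1 km.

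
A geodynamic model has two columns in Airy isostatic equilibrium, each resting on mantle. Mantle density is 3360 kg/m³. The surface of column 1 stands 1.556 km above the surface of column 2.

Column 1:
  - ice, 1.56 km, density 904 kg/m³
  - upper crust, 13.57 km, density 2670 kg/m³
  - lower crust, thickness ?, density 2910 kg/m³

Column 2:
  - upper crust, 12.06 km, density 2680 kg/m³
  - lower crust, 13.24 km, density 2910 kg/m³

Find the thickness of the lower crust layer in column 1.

13.8 km

Take the compensation level at the base of the deeper column (depth z_c below the surface of column 1) and equate Σ ρ_i t_i down to z_c; mantle fills any gap and the z_c terms cancel.
Column 1: 1.56×904 + 13.57×2670 + x×2910 + (z_c − 15.13 − x)×3360
Column 2: 1.556×0 + 12.06×2680 + 13.24×2910 + (z_c − 1.556 − 25.3)×3360
The z_c×3360 term appears on both sides and cancels. Collect the known terms of each column as K = Σ(ρt)_known − 3360 × (depth of known layers): K_1 = 37642.14 − 3360×15.13 = −13194.66; K_2 = 70849.2 − 3360×(1.556 + 25.3) = −19386.96.
Balance: K_1 − x×(3360 − 2910) = K_2, so x = (K_1 − K_2)/(3360 − 2910) = 6192.3/450 = 13.8 km.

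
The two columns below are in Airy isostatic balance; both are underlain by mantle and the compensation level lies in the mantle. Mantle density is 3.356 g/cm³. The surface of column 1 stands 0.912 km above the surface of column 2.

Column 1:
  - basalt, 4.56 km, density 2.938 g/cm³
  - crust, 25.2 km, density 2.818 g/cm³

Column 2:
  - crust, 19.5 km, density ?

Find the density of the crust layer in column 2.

2.72 g/cm³

Take the compensation level at the base of the deeper column (depth z_c below the surface of column 1) and equate Σ ρ_i t_i down to z_c; mantle fills any gap and the z_c terms cancel.
Column 1: 4.56×2.938 + 25.2×2.818 + (z_c − 29.76)×3.356
Column 2: 0.912×0 + 19.5×ρ + (z_c − 0.912 − 19.5)×3.356
The z_c×3.356 term appears on both sides and cancels. Collect the known terms of each column as K = Σ(ρt)_known − 3.356 × (depth of known layers): K_1 = 84.41088 − 3.356×29.76 = −15.46368; K_2 = 0 − 3.356×(0.912 + 19.5) = −68.502672.
Balance: K_1 = K_2 + 19.5×ρ, so ρ = (K_1 − K_2)/19.5 = 53.039/19.5 = 2.72 g/cm³.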